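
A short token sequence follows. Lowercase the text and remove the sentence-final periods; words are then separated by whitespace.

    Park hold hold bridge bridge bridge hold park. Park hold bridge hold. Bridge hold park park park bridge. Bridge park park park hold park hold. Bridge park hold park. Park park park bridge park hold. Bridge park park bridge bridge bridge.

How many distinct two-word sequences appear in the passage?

41 tokens → 40 bigram windows in total.
Repeated bigrams (each contributes count−1 duplicates):
  park park: 9
  park hold: 6
  bridge bridge: 5
  hold bridge: 5
  bridge park: 4
  hold park: 4
  bridge hold: 3
  park bridge: 3
31 duplicate windows → 40 − 31 = 9 distinct.

9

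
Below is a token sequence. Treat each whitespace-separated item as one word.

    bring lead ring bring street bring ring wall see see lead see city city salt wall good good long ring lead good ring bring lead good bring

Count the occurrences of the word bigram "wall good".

Scanning the 26 overlapping bigram windows for "wall good":
  position 16–17: wall good

1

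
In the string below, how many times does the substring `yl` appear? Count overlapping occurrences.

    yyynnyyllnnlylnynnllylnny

Sliding a length-2 window over the 25 characters (24 positions):
  position 7–8: yl
  position 13–14: yl
  position 21–22: yl

3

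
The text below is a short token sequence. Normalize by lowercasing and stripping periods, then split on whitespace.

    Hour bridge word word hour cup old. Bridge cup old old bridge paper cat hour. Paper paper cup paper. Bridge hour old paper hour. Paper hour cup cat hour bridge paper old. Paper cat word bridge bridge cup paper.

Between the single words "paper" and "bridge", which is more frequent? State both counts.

"paper" (9 vs 7)

"paper": 9 occurrences
"bridge": 7 occurrences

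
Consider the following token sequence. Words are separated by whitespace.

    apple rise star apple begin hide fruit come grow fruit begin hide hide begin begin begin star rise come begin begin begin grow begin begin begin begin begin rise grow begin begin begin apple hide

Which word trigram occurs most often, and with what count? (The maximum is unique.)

Trigram frequencies (highest first):
  begin begin begin: 6
  grow begin begin: 2
  apple rise star: 1
  rise star apple: 1
  star apple begin: 1
  apple begin hide: 1
  … (21 more, each ≤ 1)

"begin begin begin", 6 times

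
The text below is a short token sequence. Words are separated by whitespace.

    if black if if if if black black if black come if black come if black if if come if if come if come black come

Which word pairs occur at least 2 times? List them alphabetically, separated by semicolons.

Bigram counts meeting the condition (at least 2 times):
  black come: 3
  black if: 3
  come if: 4
  if black: 5
  if come: 3
  if if: 5

black come; black if; come if; if black; if come; if if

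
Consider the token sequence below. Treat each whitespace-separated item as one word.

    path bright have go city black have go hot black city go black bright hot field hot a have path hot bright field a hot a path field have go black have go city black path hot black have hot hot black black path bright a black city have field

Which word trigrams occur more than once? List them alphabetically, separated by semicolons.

Trigram counts meeting the condition (more than once):
  black have go: 2
  go city black: 2
  have go city: 2

black have go; go city black; have go city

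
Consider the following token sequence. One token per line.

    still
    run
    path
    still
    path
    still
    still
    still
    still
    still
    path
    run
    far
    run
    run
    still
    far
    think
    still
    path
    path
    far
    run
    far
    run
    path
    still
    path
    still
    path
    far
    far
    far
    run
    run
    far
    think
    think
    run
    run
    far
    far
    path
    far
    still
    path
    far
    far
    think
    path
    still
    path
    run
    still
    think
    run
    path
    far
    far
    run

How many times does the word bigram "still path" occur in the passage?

Scanning the 59 overlapping bigram windows for "still path":
  position 4–5: still path
  position 10–11: still path
  position 19–20: still path
  position 27–28: still path
  position 29–30: still path
  position 45–46: still path
  position 51–52: still path

7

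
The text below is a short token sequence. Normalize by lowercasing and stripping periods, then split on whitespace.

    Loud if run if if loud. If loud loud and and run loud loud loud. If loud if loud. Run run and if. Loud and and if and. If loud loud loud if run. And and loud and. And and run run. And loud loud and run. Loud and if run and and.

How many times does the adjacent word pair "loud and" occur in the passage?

Scanning the 52 overlapping bigram windows for "loud and":
  position 9–10: loud and
  position 24–25: loud and
  position 37–38: loud and
  position 45–46: loud and
  position 48–49: loud and

5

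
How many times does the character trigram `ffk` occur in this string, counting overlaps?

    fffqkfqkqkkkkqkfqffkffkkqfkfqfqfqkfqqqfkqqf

Sliding a length-3 window over the 43 characters (41 positions):
  position 18–20: ffk
  position 21–23: ffk

2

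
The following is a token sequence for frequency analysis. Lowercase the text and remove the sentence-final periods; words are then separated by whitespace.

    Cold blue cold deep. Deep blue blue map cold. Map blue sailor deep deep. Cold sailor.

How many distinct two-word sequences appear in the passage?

14

16 tokens → 15 bigram windows in total.
Repeated bigrams (each contributes count−1 duplicates):
  deep deep: 2
1 duplicate windows → 15 − 1 = 14 distinct.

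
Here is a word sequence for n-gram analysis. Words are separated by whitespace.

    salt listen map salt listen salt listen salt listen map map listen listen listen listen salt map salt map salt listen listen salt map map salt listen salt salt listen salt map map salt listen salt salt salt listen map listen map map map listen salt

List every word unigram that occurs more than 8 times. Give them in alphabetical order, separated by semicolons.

listen; map; salt

Unigram counts meeting the condition (more than 8 times):
  listen: 16
  map: 13
  salt: 17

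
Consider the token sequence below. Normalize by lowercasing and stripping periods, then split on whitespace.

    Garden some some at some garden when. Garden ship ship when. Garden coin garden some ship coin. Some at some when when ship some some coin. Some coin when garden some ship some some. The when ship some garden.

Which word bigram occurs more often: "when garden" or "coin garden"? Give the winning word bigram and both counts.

"when garden" (3 vs 1)

"when garden": 3 occurrences
"coin garden": 1 occurrence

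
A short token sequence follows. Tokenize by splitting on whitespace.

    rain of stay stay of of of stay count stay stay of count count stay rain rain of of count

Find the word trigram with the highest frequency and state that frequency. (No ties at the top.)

Trigram frequencies (highest first):
  stay stay of: 2
  rain of stay: 1
  of stay stay: 1
  stay of of: 1
  of of of: 1
  of of stay: 1
  … (11 more, each ≤ 1)

"stay stay of", 2 times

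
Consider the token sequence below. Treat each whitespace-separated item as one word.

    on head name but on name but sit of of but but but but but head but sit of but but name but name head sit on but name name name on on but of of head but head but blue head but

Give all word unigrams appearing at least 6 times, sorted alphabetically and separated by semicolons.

Unigram counts meeting the condition (at least 6 times):
  but: 16
  head: 6
  name: 7

but; head; name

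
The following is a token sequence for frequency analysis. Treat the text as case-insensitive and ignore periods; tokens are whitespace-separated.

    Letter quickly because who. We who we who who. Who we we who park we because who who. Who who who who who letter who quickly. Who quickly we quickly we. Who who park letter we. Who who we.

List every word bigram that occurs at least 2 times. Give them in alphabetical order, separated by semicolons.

Bigram counts meeting the condition (at least 2 times):
  because who: 2
  quickly we: 2
  we who: 5
  who park: 2
  who quickly: 2
  who we: 4
  who who: 10

because who; quickly we; we who; who park; who quickly; who we; who who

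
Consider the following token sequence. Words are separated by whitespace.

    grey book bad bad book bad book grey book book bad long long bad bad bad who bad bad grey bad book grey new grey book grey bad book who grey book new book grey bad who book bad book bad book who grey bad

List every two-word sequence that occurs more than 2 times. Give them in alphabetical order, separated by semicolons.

bad bad; bad book; book bad; book grey; grey bad; grey book

Bigram counts meeting the condition (more than 2 times):
  bad bad: 4
  bad book: 6
  book bad: 5
  book grey: 4
  grey bad: 4
  grey book: 4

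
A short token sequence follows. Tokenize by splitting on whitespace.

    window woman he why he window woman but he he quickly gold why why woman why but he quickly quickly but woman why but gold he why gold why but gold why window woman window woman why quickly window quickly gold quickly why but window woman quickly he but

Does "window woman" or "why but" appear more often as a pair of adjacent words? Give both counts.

"window woman": 5 occurrences
"why but": 4 occurrences

"window woman" (5 vs 4)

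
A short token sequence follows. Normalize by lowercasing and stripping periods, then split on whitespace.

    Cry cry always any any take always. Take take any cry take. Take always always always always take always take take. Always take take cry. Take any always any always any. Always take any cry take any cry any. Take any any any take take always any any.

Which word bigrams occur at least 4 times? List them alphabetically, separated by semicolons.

always any; always take; any any; take always; take any; take take

Bigram counts meeting the condition (at least 4 times):
  always any: 4
  always take: 5
  any any: 4
  take always: 5
  take any: 5
  take take: 5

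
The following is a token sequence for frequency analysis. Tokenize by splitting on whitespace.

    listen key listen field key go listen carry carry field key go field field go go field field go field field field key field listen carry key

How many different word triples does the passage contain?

21

27 tokens → 25 trigram windows in total.
Repeated trigrams (each contributes count−1 duplicates):
  go field field: 3
  field field go: 2
  field key go: 2
4 duplicate windows → 25 − 4 = 21 distinct.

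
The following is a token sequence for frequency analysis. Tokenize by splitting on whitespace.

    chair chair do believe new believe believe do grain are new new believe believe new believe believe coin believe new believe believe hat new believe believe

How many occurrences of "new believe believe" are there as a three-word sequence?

5

Scanning the 24 overlapping trigram windows for "new believe believe":
  position 5–7: new believe believe
  position 12–14: new believe believe
  position 15–17: new believe believe
  position 20–22: new believe believe
  position 24–26: new believe believe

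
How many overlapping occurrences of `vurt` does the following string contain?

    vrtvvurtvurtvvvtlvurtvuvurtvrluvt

Sliding a length-4 window over the 33 characters (30 positions):
  position 5–8: vurt
  position 9–12: vurt
  position 18–21: vurt
  position 24–27: vurt

4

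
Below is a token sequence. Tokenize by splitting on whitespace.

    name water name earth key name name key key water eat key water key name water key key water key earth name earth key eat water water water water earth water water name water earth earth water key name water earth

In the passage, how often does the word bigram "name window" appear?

0

Scanning the 40 overlapping bigram windows for "name window":
  (none found)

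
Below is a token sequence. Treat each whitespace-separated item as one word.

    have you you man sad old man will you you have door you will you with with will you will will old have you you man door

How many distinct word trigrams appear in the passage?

27 tokens → 25 trigram windows in total.
Repeated trigrams (each contributes count−1 duplicates):
  have you you: 2
  you you man: 2
2 duplicate windows → 25 − 2 = 23 distinct.

23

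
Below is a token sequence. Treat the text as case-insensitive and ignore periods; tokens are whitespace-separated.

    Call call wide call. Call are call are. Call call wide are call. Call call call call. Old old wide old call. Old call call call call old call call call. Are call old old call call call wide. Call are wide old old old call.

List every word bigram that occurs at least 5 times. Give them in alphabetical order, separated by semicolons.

Bigram counts meeting the condition (at least 5 times):
  call call: 14
  old call: 5

call call; old call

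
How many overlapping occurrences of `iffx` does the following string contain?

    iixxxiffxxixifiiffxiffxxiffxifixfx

Sliding a length-4 window over the 34 characters (31 positions):
  position 6–9: iffx
  position 16–19: iffx
  position 20–23: iffx
  position 25–28: iffx

4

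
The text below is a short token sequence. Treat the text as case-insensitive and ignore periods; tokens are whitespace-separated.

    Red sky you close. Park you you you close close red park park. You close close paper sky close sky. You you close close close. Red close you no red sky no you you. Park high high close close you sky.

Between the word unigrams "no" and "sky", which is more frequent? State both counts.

"sky" (5 vs 2)

"no": 2 occurrences
"sky": 5 occurrences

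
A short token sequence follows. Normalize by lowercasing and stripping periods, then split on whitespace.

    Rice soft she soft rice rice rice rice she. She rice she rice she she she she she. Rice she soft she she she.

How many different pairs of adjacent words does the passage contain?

8

24 tokens → 23 bigram windows in total.
Repeated bigrams (each contributes count−1 duplicates):
  she she: 7
  rice she: 4
  rice rice: 3
  she rice: 3
  she soft: 2
  soft she: 2
15 duplicate windows → 23 − 15 = 8 distinct.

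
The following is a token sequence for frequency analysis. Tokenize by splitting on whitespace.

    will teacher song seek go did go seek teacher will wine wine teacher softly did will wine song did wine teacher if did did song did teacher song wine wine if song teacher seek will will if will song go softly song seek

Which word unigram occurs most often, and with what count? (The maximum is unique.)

Unigram frequencies (highest first):
  song: 7
  will: 6
  teacher: 6
  did: 6
  wine: 6
  seek: 4
  … (3 more, each ≤ 3)

"song", 7 times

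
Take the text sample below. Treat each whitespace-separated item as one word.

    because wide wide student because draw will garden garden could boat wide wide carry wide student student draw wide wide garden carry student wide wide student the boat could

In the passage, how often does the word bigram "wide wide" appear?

Scanning the 28 overlapping bigram windows for "wide wide":
  position 2–3: wide wide
  position 12–13: wide wide
  position 19–20: wide wide
  position 24–25: wide wide

4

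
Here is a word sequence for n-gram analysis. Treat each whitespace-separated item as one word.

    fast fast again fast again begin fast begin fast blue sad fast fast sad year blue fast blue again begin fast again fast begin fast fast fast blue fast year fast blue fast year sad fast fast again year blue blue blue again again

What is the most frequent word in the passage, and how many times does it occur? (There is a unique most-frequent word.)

"fast", 18 times

Unigram frequencies (highest first):
  fast: 18
  blue: 8
  again: 7
  begin: 4
  year: 4
  sad: 3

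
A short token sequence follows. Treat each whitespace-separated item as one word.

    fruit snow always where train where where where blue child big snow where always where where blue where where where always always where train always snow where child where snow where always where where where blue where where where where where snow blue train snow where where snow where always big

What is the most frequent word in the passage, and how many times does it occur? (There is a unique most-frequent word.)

"where", 25 times

Unigram frequencies (highest first):
  where: 25
  snow: 7
  always: 7
  blue: 4
  train: 3
  child: 2
  … (2 more, each ≤ 2)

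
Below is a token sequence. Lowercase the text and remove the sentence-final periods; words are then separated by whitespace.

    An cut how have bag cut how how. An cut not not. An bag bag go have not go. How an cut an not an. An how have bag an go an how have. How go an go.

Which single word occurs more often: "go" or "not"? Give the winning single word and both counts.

"go": 5 occurrences
"not": 4 occurrences

"go" (5 vs 4)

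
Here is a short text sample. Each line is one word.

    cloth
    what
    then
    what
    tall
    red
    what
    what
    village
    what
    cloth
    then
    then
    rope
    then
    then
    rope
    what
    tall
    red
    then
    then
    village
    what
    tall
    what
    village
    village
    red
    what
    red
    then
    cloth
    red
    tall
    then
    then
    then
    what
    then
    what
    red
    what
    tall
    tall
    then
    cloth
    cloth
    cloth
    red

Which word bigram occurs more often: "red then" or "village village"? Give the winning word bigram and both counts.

"red then": 2 occurrences
"village village": 1 occurrence

"red then" (2 vs 1)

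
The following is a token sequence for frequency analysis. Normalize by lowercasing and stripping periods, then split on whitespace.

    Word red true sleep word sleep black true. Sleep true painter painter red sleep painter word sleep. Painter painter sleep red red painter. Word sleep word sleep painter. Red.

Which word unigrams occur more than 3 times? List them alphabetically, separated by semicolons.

painter; red; sleep; word

Unigram counts meeting the condition (more than 3 times):
  painter: 7
  red: 5
  sleep: 8
  word: 5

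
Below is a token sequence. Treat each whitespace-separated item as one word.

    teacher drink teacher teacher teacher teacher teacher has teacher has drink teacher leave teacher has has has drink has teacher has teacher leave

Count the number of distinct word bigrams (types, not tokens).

23 tokens → 22 bigram windows in total.
Repeated bigrams (each contributes count−1 duplicates):
  teacher has: 4
  teacher teacher: 4
  has teacher: 3
  drink teacher: 2
  has drink: 2
  has has: 2
  teacher leave: 2
12 duplicate windows → 22 − 12 = 10 distinct.

10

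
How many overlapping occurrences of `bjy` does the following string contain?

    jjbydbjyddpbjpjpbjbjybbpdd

2

Sliding a length-3 window over the 26 characters (24 positions):
  position 6–8: bjy
  position 19–21: bjy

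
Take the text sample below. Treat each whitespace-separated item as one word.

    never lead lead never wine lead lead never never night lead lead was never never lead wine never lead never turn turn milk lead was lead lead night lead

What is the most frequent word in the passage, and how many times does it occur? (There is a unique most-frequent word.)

Unigram frequencies (highest first):
  lead: 12
  never: 8
  wine: 2
  night: 2
  was: 2
  turn: 2
  … (1 more, each ≤ 1)

"lead", 12 times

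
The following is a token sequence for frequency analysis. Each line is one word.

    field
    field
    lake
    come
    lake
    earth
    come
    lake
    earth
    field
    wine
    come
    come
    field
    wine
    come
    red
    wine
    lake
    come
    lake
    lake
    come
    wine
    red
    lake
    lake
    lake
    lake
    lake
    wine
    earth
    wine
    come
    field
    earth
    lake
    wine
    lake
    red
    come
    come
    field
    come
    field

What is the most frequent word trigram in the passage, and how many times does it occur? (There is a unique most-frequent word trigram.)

"lake lake lake", 3 times

Trigram frequencies (highest first):
  lake lake lake: 3
  lake come lake: 2
  come lake earth: 2
  field wine come: 2
  come come field: 2
  field field lake: 1
  … (31 more, each ≤ 1)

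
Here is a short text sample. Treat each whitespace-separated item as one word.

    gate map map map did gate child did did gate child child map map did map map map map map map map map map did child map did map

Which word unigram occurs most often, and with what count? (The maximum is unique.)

Unigram frequencies (highest first):
  map: 16
  did: 6
  child: 4
  gate: 3

"map", 16 times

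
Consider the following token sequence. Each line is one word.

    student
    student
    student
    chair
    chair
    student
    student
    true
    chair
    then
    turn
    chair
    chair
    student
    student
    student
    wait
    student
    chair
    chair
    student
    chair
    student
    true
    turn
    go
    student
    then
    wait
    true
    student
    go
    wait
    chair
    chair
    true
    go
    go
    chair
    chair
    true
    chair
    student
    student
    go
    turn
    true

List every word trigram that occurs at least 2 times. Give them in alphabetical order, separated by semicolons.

Trigram counts meeting the condition (at least 2 times):
  chair chair student: 3
  chair chair true: 2
  chair student student: 3
  student chair chair: 2
  student student student: 2

chair chair student; chair chair true; chair student student; student chair chair; student student student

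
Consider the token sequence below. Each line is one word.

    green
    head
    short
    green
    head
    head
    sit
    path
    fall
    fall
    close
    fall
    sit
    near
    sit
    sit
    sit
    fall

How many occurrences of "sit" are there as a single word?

Scanning the 18 tokens for "sit":
  position 7: sit
  position 13: sit
  position 15: sit
  position 16: sit
  position 17: sit

5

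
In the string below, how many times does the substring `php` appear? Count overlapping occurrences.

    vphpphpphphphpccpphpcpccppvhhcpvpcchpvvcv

Sliding a length-3 window over the 41 characters (39 positions):
  position 2–4: php
  position 5–7: php
  position 8–10: php
  position 10–12: php
  position 12–14: php
  position 18–20: php

6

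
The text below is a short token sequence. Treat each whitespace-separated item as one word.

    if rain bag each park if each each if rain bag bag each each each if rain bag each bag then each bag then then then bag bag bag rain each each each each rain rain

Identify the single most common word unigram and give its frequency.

Unigram frequencies (highest first):
  each: 12
  bag: 9
  rain: 6
  if: 4
  then: 4
  park: 1

"each", 12 times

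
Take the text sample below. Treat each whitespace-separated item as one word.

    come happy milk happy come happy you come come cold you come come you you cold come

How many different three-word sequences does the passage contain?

14

17 tokens → 15 trigram windows in total.
Repeated trigrams (each contributes count−1 duplicates):
  you come come: 2
1 duplicate windows → 15 − 1 = 14 distinct.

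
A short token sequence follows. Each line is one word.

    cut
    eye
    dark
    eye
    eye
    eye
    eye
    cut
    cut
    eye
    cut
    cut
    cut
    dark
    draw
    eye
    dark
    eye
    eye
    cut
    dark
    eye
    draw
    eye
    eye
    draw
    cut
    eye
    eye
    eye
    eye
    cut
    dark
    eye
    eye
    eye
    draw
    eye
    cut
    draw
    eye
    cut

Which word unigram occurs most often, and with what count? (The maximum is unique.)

"eye", 21 times

Unigram frequencies (highest first):
  eye: 21
  cut: 11
  dark: 5
  draw: 5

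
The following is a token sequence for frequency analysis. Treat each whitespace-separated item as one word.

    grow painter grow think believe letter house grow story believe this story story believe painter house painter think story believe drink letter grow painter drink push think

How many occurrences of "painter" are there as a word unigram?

Scanning the 27 tokens for "painter":
  position 2: painter
  position 15: painter
  position 17: painter
  position 24: painter

4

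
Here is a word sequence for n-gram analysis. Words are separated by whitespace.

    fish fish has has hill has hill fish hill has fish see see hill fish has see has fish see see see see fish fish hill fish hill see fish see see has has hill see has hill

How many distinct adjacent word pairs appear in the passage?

15

38 tokens → 37 bigram windows in total.
Repeated bigrams (each contributes count−1 duplicates):
  see see: 5
  has hill: 4
  fish hill: 3
  fish see: 3
  hill fish: 3
  see has: 3
  fish fish: 2
  fish has: 2
  … (5 more repeated)
22 duplicate windows → 37 − 22 = 15 distinct.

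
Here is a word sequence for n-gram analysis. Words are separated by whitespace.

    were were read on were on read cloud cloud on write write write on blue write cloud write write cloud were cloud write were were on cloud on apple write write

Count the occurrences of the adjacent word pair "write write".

4

Scanning the 30 overlapping bigram windows for "write write":
  position 11–12: write write
  position 12–13: write write
  position 18–19: write write
  position 30–31: write write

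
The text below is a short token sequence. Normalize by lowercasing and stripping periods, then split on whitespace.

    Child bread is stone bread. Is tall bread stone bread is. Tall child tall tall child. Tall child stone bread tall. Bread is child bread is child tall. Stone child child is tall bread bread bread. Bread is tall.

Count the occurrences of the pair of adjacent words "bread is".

6

Scanning the 38 overlapping bigram windows for "bread is":
  position 2–3: bread is
  position 5–6: bread is
  position 10–11: bread is
  position 22–23: bread is
  position 25–26: bread is
  position 37–38: bread is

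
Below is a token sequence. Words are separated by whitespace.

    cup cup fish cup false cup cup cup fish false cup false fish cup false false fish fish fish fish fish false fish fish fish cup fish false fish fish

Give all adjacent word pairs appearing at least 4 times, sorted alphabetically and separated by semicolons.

Bigram counts meeting the condition (at least 4 times):
  false fish: 4
  fish fish: 7

false fish; fish fish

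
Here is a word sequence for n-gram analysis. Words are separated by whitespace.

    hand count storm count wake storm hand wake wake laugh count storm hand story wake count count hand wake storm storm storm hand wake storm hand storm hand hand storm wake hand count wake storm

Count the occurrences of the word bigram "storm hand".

Scanning the 34 overlapping bigram windows for "storm hand":
  position 6–7: storm hand
  position 12–13: storm hand
  position 22–23: storm hand
  position 25–26: storm hand
  position 27–28: storm hand

5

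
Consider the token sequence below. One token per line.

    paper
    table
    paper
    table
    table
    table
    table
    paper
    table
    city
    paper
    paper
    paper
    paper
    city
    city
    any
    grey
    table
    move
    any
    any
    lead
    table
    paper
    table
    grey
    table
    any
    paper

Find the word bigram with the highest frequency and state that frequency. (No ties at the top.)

Bigram frequencies (highest first):
  paper table: 4
  table paper: 3
  table table: 3
  paper paper: 3
  grey table: 2
  table city: 1
  … (13 more, each ≤ 1)

"paper table", 4 times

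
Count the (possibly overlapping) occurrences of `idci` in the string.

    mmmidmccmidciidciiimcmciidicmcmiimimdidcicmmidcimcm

4

Sliding a length-4 window over the 51 characters (48 positions):
  position 10–13: idci
  position 14–17: idci
  position 38–41: idci
  position 45–48: idci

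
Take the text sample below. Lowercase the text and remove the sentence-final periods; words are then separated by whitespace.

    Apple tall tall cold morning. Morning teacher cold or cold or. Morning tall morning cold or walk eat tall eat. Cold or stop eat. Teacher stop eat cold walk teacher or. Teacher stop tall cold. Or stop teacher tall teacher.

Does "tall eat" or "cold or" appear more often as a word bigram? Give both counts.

"tall eat": 1 occurrence
"cold or": 5 occurrences

"cold or" (5 vs 1)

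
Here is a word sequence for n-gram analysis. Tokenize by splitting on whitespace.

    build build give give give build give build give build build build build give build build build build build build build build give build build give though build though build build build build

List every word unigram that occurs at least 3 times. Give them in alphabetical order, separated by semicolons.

Unigram counts meeting the condition (at least 3 times):
  build: 23
  give: 8

build; give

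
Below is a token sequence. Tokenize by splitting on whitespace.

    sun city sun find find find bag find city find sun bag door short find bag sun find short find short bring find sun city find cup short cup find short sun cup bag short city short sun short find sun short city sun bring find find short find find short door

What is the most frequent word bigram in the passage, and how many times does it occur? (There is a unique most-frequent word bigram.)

Bigram frequencies (highest first):
  find short: 5
  find find: 4
  short find: 4
  find sun: 3
  sun city: 2
  city sun: 2
  … (24 more, each ≤ 2)

"find short", 5 times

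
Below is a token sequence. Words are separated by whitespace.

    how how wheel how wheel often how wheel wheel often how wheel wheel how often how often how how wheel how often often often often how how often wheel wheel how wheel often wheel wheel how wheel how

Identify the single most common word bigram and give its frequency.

"how wheel", 7 times

Bigram frequencies (highest first):
  how wheel: 7
  wheel how: 6
  often how: 5
  wheel wheel: 4
  how often: 4
  how how: 3
  … (3 more, each ≤ 3)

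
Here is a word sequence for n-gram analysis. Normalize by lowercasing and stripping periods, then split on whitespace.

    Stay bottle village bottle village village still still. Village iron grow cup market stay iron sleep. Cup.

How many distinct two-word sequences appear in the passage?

17 tokens → 16 bigram windows in total.
Repeated bigrams (each contributes count−1 duplicates):
  bottle village: 2
1 duplicate windows → 16 − 1 = 15 distinct.

15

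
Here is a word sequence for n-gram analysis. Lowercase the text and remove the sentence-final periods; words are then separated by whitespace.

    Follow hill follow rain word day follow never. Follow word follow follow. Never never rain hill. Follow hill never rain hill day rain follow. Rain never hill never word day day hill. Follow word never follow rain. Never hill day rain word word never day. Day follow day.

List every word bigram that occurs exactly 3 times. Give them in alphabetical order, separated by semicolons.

follow rain; hill follow

Bigram counts meeting the condition (exactly 3 times):
  follow rain: 3
  hill follow: 3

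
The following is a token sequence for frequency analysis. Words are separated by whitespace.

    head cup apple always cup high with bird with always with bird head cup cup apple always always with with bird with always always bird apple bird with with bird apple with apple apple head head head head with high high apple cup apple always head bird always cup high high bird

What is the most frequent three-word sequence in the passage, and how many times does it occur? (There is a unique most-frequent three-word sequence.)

"cup apple always", 3 times

Trigram frequencies (highest first):
  cup apple always: 3
  always cup high: 2
  with bird with: 2
  bird with always: 2
  with with bird: 2
  head head head: 2
  … (37 more, each ≤ 1)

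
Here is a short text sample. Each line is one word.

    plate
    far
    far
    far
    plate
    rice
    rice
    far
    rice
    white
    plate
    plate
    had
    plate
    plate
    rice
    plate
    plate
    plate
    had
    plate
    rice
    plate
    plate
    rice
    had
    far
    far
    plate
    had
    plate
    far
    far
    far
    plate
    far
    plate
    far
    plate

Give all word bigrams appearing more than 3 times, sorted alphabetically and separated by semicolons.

far far; far plate; plate far; plate plate; plate rice

Bigram counts meeting the condition (more than 3 times):
  far far: 5
  far plate: 5
  plate far: 4
  plate plate: 5
  plate rice: 4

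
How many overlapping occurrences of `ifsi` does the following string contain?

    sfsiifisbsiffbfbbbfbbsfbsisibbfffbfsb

0

Sliding a length-4 window over the 37 characters (34 positions):
  (no match at any position)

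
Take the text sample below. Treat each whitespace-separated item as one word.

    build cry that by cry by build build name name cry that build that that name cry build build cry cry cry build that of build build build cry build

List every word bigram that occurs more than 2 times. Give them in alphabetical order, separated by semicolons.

Bigram counts meeting the condition (more than 2 times):
  build build: 4
  build cry: 3
  cry build: 3

build build; build cry; cry build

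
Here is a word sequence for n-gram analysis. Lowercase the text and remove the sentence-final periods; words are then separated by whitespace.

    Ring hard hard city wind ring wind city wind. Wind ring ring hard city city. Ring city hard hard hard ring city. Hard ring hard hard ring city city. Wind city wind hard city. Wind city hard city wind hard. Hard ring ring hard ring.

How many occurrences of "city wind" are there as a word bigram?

Scanning the 44 overlapping bigram windows for "city wind":
  position 4–5: city wind
  position 8–9: city wind
  position 29–30: city wind
  position 31–32: city wind
  position 34–35: city wind
  position 38–39: city wind

6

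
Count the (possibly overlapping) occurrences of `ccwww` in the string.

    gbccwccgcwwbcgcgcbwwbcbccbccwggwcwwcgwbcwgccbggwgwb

Sliding a length-5 window over the 51 characters (47 positions):
  (no match at any position)

0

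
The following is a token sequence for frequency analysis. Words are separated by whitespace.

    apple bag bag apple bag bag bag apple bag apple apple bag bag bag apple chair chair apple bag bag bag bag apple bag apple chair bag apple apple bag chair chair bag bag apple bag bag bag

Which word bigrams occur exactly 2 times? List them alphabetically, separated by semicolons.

apple apple; apple chair; chair bag; chair chair

Bigram counts meeting the condition (exactly 2 times):
  apple apple: 2
  apple chair: 2
  chair bag: 2
  chair chair: 2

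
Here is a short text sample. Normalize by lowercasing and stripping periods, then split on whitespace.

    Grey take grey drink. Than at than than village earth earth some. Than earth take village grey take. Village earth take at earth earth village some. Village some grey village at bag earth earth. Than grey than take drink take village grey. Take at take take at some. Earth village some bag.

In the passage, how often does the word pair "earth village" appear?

Scanning the 51 overlapping bigram windows for "earth village":
  position 24–25: earth village
  position 49–50: earth village

2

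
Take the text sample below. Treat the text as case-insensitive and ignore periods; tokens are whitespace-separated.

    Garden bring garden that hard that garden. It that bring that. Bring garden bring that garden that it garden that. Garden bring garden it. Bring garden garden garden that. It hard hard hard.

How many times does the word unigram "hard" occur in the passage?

Scanning the 33 tokens for "hard":
  position 5: hard
  position 31: hard
  position 32: hard
  position 33: hard

4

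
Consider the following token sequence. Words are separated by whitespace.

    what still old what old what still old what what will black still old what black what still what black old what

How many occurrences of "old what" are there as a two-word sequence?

Scanning the 21 overlapping bigram windows for "old what":
  position 3–4: old what
  position 5–6: old what
  position 8–9: old what
  position 14–15: old what
  position 21–22: old what

5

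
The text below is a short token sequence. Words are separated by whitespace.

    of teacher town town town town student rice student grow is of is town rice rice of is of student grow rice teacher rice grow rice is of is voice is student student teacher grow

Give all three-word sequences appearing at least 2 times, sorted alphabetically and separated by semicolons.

Trigram counts meeting the condition (at least 2 times):
  is of is: 2
  town town town: 2

is of is; town town town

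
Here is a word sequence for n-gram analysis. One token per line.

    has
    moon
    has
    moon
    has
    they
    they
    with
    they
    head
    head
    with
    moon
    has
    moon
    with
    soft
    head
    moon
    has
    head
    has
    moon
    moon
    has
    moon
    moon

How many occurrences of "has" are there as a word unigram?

7

Scanning the 27 tokens for "has":
  position 1: has
  position 3: has
  position 5: has
  position 14: has
  position 20: has
  position 22: has
  position 25: has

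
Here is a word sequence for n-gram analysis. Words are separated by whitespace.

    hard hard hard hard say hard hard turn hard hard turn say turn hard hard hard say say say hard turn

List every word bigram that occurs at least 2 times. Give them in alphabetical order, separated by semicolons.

Bigram counts meeting the condition (at least 2 times):
  hard hard: 7
  hard say: 2
  hard turn: 3
  say hard: 2
  say say: 2
  turn hard: 2

hard hard; hard say; hard turn; say hard; say say; turn hard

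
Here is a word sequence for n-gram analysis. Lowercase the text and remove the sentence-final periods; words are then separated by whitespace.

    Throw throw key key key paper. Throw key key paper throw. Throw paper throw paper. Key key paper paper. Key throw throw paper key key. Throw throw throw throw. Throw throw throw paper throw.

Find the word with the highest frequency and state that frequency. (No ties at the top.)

"throw", 16 times

Unigram frequencies (highest first):
  throw: 16
  key: 10
  paper: 8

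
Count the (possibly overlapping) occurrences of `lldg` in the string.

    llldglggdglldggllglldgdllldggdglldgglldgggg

6

Sliding a length-4 window over the 43 characters (40 positions):
  position 2–5: lldg
  position 11–14: lldg
  position 19–22: lldg
  position 25–28: lldg
  position 32–35: lldg
  position 37–40: lldg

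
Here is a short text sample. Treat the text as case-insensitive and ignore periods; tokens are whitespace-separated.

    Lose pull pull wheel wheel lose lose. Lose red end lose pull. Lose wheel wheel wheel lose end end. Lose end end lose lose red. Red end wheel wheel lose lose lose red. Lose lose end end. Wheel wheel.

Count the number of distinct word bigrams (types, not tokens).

39 tokens → 38 bigram windows in total.
Repeated bigrams (each contributes count−1 duplicates):
  lose lose: 6
  wheel wheel: 5
  end end: 3
  end lose: 3
  lose end: 3
  lose red: 3
  wheel lose: 3
  end wheel: 2
  … (2 more repeated)
22 duplicate windows → 38 − 22 = 16 distinct.

16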